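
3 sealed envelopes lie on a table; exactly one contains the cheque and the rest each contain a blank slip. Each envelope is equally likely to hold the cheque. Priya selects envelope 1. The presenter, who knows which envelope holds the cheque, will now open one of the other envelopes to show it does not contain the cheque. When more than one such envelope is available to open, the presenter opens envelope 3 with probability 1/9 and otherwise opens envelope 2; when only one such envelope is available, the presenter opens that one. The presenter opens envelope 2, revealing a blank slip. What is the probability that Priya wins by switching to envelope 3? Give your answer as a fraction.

Condition on the true location of the cheque.
If it is in envelope 1 (prior 1/3): envelope 3 is available but not opened, probability 8/9; weight (1/3)·(8/9) = 8/27.
If it is in envelope 2 (prior 1/3): the presenter opened envelope 2, so this case is ruled out; weight (1/3)·0 = 0.
If it is in envelope 3 (prior 1/3): only envelope 2 is available, probability 1; weight (1/3)·1 = 1/3.
The weights sum to 17/27.
So P(the cheque in envelope 3 | the presenter opened envelope 2) = (1/3) / (17/27) = 9/17.

9/17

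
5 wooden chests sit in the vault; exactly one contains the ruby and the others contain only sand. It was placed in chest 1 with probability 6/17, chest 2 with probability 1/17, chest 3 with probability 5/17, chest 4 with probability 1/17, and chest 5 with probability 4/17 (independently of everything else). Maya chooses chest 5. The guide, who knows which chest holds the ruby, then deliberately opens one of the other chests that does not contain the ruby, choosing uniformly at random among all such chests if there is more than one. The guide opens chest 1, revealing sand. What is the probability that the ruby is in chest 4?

Apply Bayes' rule, conditioning on where the ruby actually is.
If it is in chest 1 (prior 6/17): the guide opened chest 1, so this case is ruled out; weight (6/17)·0 = 0.
If it is in either of chests 2 and 4 (prior 1/17 each): the guide has 3 equally likely choices, so probability 1/3; weight (1/17)·(1/3) = 1/51 each.
If it is in chest 3 (prior 5/17): the guide has 3 equally likely choices, so probability 1/3; weight (5/17)·(1/3) = 5/51.
If it is in chest 5 (prior 4/17): the guide has 4 equally likely choices, so probability 1/4; weight (4/17)·(1/4) = 1/17.
The weights sum to 10/51.
So P(the ruby in chest 4 | the guide opened chest 1) = (1/51) / (10/51) = 1/10.

1/10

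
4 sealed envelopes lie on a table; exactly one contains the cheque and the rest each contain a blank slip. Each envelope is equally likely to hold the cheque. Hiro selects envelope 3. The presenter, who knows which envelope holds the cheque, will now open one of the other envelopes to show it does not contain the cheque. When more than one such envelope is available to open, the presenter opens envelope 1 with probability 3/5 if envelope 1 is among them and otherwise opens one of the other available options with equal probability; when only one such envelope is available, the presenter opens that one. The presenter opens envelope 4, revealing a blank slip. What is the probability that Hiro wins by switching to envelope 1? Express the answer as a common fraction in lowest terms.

5/11

Consider each possible location of the cheque in turn.
If it is in envelope 1 (prior 1/4): envelope 1 holds the prize so is unavailable; the presenter chooses uniformly among the 2 others, probability 1/2; weight (1/4)·(1/2) = 1/8.
If it is in envelope 2 (prior 1/4): envelope 1 is available but not opened, probability 2/5; weight (1/4)·(2/5) = 1/10.
If it is in envelope 3 (prior 1/4): envelope 1 is available but not opened; envelope 4 gets probability (1 − 3/5)/2 = 1/5; weight (1/4)·(1/5) = 1/20.
If it is in envelope 4 (prior 1/4): the presenter opened envelope 4, so this case is ruled out; weight (1/4)·0 = 0.
The weights sum to 11/40.
So P(the cheque in envelope 1 | the presenter opened envelope 4) = (1/8) / (11/40) = 5/11.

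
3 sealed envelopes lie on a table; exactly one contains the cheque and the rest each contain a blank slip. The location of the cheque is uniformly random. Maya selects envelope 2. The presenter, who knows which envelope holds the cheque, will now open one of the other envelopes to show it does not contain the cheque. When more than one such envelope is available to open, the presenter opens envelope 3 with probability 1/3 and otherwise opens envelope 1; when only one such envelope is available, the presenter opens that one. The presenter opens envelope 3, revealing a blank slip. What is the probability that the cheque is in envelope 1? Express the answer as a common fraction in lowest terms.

3/4

Apply Bayes' rule, conditioning on where the cheque actually is.
If it is in envelope 1 (prior 1/3): only envelope 3 is available, probability 1; weight (1/3)·1 = 1/3.
If it is in envelope 2 (prior 1/3): envelope 3 is available, opened with probability 1/3; weight (1/3)·(1/3) = 1/9.
If it is in envelope 3 (prior 1/3): the presenter opened envelope 3, so this case is ruled out; weight (1/3)·0 = 0.
The weights sum to 4/9.
So P(the cheque in envelope 1 | the presenter opened envelope 3) = (1/3) / (4/9) = 3/4.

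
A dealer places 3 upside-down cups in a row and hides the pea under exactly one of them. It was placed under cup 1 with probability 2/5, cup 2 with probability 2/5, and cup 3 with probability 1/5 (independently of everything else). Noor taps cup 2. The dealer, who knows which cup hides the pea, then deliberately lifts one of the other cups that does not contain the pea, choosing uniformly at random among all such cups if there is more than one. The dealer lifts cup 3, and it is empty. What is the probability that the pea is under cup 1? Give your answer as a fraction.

Apply Bayes' rule, conditioning on where the pea actually is.
If it is under cup 1 (prior 2/5): the dealer has no choice, probability 1; weight (2/5)·1 = 2/5.
If it is under cup 2 (prior 2/5): the dealer has 2 equally likely choices, so probability 1/2; weight (2/5)·(1/2) = 1/5.
If it is under cup 3 (prior 1/5): the dealer opened cup 3, so this case is ruled out; weight (1/5)·0 = 0.
The weights sum to 3/5.
So P(the pea under cup 1 | the dealer opened cup 3) = (2/5) / (3/5) = 2/3.

2/3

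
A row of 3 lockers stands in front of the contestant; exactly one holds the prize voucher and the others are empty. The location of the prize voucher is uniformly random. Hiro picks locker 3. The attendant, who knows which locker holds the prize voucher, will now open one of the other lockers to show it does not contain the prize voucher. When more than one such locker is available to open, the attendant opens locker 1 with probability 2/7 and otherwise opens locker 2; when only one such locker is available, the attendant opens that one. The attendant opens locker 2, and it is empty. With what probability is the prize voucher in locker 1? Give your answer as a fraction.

Consider each possible location of the prize voucher in turn.
If it is in locker 1 (prior 1/3): only locker 2 is available, probability 1; weight (1/3)·1 = 1/3.
If it is in locker 2 (prior 1/3): the attendant opened locker 2, so this case is ruled out; weight (1/3)·0 = 0.
If it is in locker 3 (prior 1/3): locker 1 is available but not opened, probability 5/7; weight (1/3)·(5/7) = 5/21.
The weights sum to 4/7.
So P(the prize voucher in locker 1 | the attendant opened locker 2) = (1/3) / (4/7) = 7/12.

7/12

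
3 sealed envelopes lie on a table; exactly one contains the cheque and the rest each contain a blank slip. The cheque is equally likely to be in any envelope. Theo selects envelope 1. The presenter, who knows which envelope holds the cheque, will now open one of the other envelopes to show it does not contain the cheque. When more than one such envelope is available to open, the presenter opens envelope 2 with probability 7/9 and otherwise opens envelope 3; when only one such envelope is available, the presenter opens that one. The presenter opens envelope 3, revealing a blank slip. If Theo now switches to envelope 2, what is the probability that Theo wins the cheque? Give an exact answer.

Consider each possible location of the cheque in turn.
If it is in envelope 1 (prior 1/3): envelope 2 is available but not opened, probability 2/9; weight (1/3)·(2/9) = 2/27.
If it is in envelope 2 (prior 1/3): only envelope 3 is available, probability 1; weight (1/3)·1 = 1/3.
If it is in envelope 3 (prior 1/3): the presenter opened envelope 3, so this case is ruled out; weight (1/3)·0 = 0.
The weights sum to 11/27.
So P(the cheque in envelope 2 | the presenter opened envelope 3) = (1/3) / (11/27) = 9/11.

9/11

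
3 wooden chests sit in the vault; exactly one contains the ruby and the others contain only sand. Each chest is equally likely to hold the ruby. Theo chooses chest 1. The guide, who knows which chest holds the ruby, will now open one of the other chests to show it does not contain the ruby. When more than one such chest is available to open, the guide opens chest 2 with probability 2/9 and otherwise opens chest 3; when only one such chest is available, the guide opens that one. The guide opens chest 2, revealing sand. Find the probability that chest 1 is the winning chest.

Condition on the true location of the ruby.
If it is in chest 1 (prior 1/3): chest 2 is available, opened with probability 2/9; weight (1/3)·(2/9) = 2/27.
If it is in chest 2 (prior 1/3): the guide opened chest 2, so this case is ruled out; weight (1/3)·0 = 0.
If it is in chest 3 (prior 1/3): only chest 2 is available, probability 1; weight (1/3)·1 = 1/3.
The weights sum to 11/27.
So P(the ruby in chest 1 | the guide opened chest 2) = (2/27) / (11/27) = 2/11.

2/11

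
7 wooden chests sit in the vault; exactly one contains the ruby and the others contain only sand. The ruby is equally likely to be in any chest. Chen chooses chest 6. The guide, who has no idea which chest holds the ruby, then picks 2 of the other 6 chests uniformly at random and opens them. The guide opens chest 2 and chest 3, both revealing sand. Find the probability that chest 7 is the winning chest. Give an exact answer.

1/5

Consider each possible location of the ruby in turn.
If it is in any of chests 1, 4, 5, 6, and 7 (prior 1/7 each): the guide picks exactly this set with probability 1/15 regardless, and none is the prize; weight (1/7)·(1/15) = 1/105 each.
If it is in either of chests 2 and 3 (prior 1/7 each): that chest was opened and seen not to hold the prize — ruled out; weight (1/7)·0 = 0 each.
The weights sum to 1/21.
So P(the ruby in chest 7 | the guide opened chest 2 and chest 3) = (1/105) / (1/21) = 1/5.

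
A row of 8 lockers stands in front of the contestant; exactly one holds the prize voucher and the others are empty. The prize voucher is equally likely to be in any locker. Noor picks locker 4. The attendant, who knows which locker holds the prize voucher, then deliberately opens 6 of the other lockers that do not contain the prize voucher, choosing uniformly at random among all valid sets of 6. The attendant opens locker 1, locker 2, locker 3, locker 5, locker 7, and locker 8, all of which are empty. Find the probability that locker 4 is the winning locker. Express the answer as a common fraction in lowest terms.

1/8

Condition on the true location of the prize voucher.
If it is in any of lockers 1, 2, 3, 5, 7, and 8 (prior 1/8 each): that locker was opened and seen not to hold the prize — ruled out; weight (1/8)·0 = 0 each.
If it is in locker 4 (prior 1/8): the attendant has 7 equally likely choices, so probability 1/7; weight (1/8)·(1/7) = 1/56.
If it is in locker 6 (prior 1/8): the attendant has no choice, probability 1; weight (1/8)·1 = 1/8.
The weights sum to 1/7.
So P(the prize voucher in locker 4 | the attendant opened locker 1, locker 2, locker 3, locker 5, locker 7, and locker 8) = (1/56) / (1/7) = 1/8.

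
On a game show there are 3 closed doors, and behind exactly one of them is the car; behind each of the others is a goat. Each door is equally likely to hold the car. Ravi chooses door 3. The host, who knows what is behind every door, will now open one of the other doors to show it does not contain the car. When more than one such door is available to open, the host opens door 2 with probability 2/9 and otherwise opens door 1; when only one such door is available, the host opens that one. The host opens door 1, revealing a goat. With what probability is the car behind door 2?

Condition on the true location of the car.
If it is behind door 1 (prior 1/3): the host opened door 1, so this case is ruled out; weight (1/3)·0 = 0.
If it is behind door 2 (prior 1/3): only door 1 is available, probability 1; weight (1/3)·1 = 1/3.
If it is behind door 3 (prior 1/3): door 2 is available but not opened, probability 7/9; weight (1/3)·(7/9) = 7/27.
The weights sum to 16/27.
So P(the car behind door 2 | the host opened door 1) = (1/3) / (16/27) = 9/16.

9/16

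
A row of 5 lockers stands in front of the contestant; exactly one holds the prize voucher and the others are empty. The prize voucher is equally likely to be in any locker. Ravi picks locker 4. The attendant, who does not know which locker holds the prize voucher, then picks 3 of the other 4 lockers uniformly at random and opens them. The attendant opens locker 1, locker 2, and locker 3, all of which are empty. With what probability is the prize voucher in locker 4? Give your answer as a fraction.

1/2

Condition on the true location of the prize voucher.
If it is in any of lockers 1, 2, and 3 (prior 1/5 each): that locker was opened and seen not to hold the prize — ruled out; weight (1/5)·0 = 0 each.
If it is in either of lockers 4 and 5 (prior 1/5 each): the attendant picks exactly this set with probability 1/4 regardless, and none is the prize; weight (1/5)·(1/4) = 1/20 each.
The weights sum to 1/10.
So P(the prize voucher in locker 4 | the attendant opened locker 1, locker 2, and locker 3) = (1/20) / (1/10) = 1/2.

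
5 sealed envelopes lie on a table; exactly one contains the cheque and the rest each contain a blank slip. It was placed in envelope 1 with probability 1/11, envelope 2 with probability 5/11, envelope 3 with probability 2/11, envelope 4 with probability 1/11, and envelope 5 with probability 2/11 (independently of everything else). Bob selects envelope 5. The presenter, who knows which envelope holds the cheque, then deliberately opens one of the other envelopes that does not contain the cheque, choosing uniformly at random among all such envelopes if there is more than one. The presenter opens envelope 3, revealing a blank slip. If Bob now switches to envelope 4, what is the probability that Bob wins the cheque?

2/17

Apply Bayes' rule, conditioning on where the cheque actually is.
If it is in either of envelopes 1 and 4 (prior 1/11 each): the presenter has 3 equally likely choices, so probability 1/3; weight (1/11)·(1/3) = 1/33 each.
If it is in envelope 2 (prior 5/11): the presenter has 3 equally likely choices, so probability 1/3; weight (5/11)·(1/3) = 5/33.
If it is in envelope 3 (prior 2/11): the presenter opened envelope 3, so this case is ruled out; weight (2/11)·0 = 0.
If it is in envelope 5 (prior 2/11): the presenter has 4 equally likely choices, so probability 1/4; weight (2/11)·(1/4) = 1/22.
The weights sum to 17/66.
So P(the cheque in envelope 4 | the presenter opened envelope 3) = (1/33) / (17/66) = 2/17.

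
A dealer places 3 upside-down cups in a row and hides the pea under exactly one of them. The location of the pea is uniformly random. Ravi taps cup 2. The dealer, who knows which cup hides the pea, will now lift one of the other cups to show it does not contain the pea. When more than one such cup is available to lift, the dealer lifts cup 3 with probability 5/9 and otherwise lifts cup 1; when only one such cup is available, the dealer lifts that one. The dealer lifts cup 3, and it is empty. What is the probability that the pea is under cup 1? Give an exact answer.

Apply Bayes' rule, conditioning on where the pea actually is.
If it is under cup 1 (prior 1/3): only cup 3 is available, probability 1; weight (1/3)·1 = 1/3.
If it is under cup 2 (prior 1/3): cup 3 is available, opened with probability 5/9; weight (1/3)·(5/9) = 5/27.
If it is under cup 3 (prior 1/3): the dealer opened cup 3, so this case is ruled out; weight (1/3)·0 = 0.
The weights sum to 14/27.
So P(the pea under cup 1 | the dealer opened cup 3) = (1/3) / (14/27) = 9/14.

9/14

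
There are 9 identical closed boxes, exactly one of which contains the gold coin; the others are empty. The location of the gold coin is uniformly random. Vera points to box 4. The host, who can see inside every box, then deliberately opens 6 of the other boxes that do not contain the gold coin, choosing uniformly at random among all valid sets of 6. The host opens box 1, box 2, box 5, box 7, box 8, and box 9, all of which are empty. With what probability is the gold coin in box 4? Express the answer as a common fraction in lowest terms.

Consider each possible location of the gold coin in turn.
If it is in any of boxes 1, 2, 5, 7, 8, and 9 (prior 1/9 each): that box was opened and seen not to hold the prize — ruled out; weight (1/9)·0 = 0 each.
If it is in either of boxes 3 and 6 (prior 1/9 each): the host has 7 equally likely choices, so probability 1/7; weight (1/9)·(1/7) = 1/63 each.
If it is in box 4 (prior 1/9): the host has 28 equally likely choices, so probability 1/28; weight (1/9)·(1/28) = 1/252.
The weights sum to 1/28.
So P(the gold coin in box 4 | the host opened box 1, box 2, box 5, box 7, box 8, and box 9) = (1/252) / (1/28) = 1/9.

1/9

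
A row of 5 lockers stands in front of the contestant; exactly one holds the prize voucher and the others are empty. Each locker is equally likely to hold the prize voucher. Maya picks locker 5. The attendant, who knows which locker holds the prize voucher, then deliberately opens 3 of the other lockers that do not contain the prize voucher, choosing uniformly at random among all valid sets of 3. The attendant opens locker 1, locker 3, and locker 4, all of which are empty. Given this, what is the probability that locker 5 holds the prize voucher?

Condition on the true location of the prize voucher.
If it is in any of lockers 1, 3, and 4 (prior 1/5 each): that locker was opened and seen not to hold the prize — ruled out; weight (1/5)·0 = 0 each.
If it is in locker 2 (prior 1/5): the attendant has no choice, probability 1; weight (1/5)·1 = 1/5.
If it is in locker 5 (prior 1/5): the attendant has 4 equally likely choices, so probability 1/4; weight (1/5)·(1/4) = 1/20.
The weights sum to 1/4.
So P(the prize voucher in locker 5 | the attendant opened locker 1, locker 3, and locker 4) = (1/20) / (1/4) = 1/5.

1/5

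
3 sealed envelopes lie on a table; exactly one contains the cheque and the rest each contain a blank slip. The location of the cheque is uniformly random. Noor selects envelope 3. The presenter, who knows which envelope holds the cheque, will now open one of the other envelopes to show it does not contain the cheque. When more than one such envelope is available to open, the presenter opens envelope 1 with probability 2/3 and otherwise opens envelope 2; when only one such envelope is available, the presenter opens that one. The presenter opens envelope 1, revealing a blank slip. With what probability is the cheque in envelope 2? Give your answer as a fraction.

Condition on the true location of the cheque.
If it is in envelope 1 (prior 1/3): the presenter opened envelope 1, so this case is ruled out; weight (1/3)·0 = 0.
If it is in envelope 2 (prior 1/3): only envelope 1 is available, probability 1; weight (1/3)·1 = 1/3.
If it is in envelope 3 (prior 1/3): envelope 1 is available, opened with probability 2/3; weight (1/3)·(2/3) = 2/9.
The weights sum to 5/9.
So P(the cheque in envelope 2 | the presenter opened envelope 1) = (1/3) / (5/9) = 3/5.

3/5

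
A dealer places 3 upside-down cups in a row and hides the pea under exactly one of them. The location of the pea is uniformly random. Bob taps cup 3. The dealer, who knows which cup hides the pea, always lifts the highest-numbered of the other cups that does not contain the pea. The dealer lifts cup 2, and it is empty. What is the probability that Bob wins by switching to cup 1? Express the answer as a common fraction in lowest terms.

Condition on the true location of the pea.
If it is under either of cups 1 and 3 (prior 1/3 each): cup 2 is the highest-numbered option available, probability 1; weight (1/3)·1 = 1/3 each.
If it is under cup 2 (prior 1/3): the dealer opened cup 2, so this case is ruled out; weight (1/3)·0 = 0.
The weights sum to 2/3.
So P(the pea under cup 1 | the dealer opened cup 2) = (1/3) / (2/3) = 1/2.

1/2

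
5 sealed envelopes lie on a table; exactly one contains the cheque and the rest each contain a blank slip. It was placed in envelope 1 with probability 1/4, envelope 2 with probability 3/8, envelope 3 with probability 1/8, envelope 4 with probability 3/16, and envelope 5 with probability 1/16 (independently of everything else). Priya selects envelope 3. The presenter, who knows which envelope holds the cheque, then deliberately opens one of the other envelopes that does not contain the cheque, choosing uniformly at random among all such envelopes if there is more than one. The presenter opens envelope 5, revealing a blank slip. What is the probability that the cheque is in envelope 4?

6/29

Apply Bayes' rule, conditioning on where the cheque actually is.
If it is in envelope 1 (prior 1/4): the presenter has 3 equally likely choices, so probability 1/3; weight (1/4)·(1/3) = 1/12.
If it is in envelope 2 (prior 3/8): the presenter has 3 equally likely choices, so probability 1/3; weight (3/8)·(1/3) = 1/8.
If it is in envelope 3 (prior 1/8): the presenter has 4 equally likely choices, so probability 1/4; weight (1/8)·(1/4) = 1/32.
If it is in envelope 4 (prior 3/16): the presenter has 3 equally likely choices, so probability 1/3; weight (3/16)·(1/3) = 1/16.
If it is in envelope 5 (prior 1/16): the presenter opened envelope 5, so this case is ruled out; weight (1/16)·0 = 0.
The weights sum to 29/96.
So P(the cheque in envelope 4 | the presenter opened envelope 5) = (1/16) / (29/96) = 6/29.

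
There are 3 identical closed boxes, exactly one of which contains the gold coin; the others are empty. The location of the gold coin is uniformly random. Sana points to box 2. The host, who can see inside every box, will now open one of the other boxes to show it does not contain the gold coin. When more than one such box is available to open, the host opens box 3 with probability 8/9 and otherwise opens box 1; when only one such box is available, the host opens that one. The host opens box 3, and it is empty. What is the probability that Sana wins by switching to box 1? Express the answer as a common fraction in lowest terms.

Condition on the true location of the gold coin.
If it is in box 1 (prior 1/3): only box 3 is available, probability 1; weight (1/3)·1 = 1/3.
If it is in box 2 (prior 1/3): box 3 is available, opened with probability 8/9; weight (1/3)·(8/9) = 8/27.
If it is in box 3 (prior 1/3): the host opened box 3, so this case is ruled out; weight (1/3)·0 = 0.
The weights sum to 17/27.
So P(the gold coin in box 1 | the host opened box 3) = (1/3) / (17/27) = 9/17.

9/17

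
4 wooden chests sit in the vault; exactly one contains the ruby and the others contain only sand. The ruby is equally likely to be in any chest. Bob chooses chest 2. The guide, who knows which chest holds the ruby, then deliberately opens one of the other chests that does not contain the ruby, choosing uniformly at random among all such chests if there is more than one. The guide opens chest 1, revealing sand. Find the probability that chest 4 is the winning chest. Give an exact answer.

Apply Bayes' rule, conditioning on where the ruby actually is.
If it is in chest 1 (prior 1/4): the guide opened chest 1, so this case is ruled out; weight (1/4)·0 = 0.
If it is in chest 2 (prior 1/4): the guide has 3 equally likely choices, so probability 1/3; weight (1/4)·(1/3) = 1/12.
If it is in either of chests 3 and 4 (prior 1/4 each): the guide has 2 equally likely choices, so probability 1/2; weight (1/4)·(1/2) = 1/8 each.
The weights sum to 1/3.
So P(the ruby in chest 4 | the guide opened chest 1) = (1/8) / (1/3) = 3/8.

3/8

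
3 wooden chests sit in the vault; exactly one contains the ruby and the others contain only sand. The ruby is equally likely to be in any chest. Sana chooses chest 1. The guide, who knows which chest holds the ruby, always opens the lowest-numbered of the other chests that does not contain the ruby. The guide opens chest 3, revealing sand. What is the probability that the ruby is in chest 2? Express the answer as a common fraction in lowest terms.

1

Condition on the true location of the ruby.
If it is in chest 1 (prior 1/3): the guide would have opened chest 2 instead, probability 0; weight (1/3)·0 = 0.
If it is in chest 2 (prior 1/3): chest 3 is the lowest-numbered option available, probability 1; weight (1/3)·1 = 1/3.
If it is in chest 3 (prior 1/3): the guide opened chest 3, so this case is ruled out; weight (1/3)·0 = 0.
The weights sum to 1/3.
So P(the ruby in chest 2 | the guide opened chest 3) = (1/3) / (1/3) = 1.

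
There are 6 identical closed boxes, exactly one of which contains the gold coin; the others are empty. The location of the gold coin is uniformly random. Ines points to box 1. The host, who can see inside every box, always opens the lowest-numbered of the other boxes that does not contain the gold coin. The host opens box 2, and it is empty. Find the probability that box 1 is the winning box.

1/5

Condition on the true location of the gold coin.
If it is in any of boxes 1, 3, 4, 5, and 6 (prior 1/6 each): box 2 is the lowest-numbered option available, probability 1; weight (1/6)·1 = 1/6 each.
If it is in box 2 (prior 1/6): the host opened box 2, so this case is ruled out; weight (1/6)·0 = 0.
The weights sum to 5/6.
So P(the gold coin in box 1 | the host opened box 2) = (1/6) / (5/6) = 1/5.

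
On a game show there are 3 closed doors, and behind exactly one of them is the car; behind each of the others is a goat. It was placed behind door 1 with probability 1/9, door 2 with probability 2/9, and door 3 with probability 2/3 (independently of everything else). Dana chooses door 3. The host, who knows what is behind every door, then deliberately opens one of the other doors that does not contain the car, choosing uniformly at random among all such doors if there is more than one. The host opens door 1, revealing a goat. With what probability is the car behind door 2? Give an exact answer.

2/5

Apply Bayes' rule, conditioning on where the car actually is.
If it is behind door 1 (prior 1/9): the host opened door 1, so this case is ruled out; weight (1/9)·0 = 0.
If it is behind door 2 (prior 2/9): the host has no choice, probability 1; weight (2/9)·1 = 2/9.
If it is behind door 3 (prior 2/3): the host has 2 equally likely choices, so probability 1/2; weight (2/3)·(1/2) = 1/3.
The weights sum to 5/9.
So P(the car behind door 2 | the host opened door 1) = (2/9) / (5/9) = 2/5.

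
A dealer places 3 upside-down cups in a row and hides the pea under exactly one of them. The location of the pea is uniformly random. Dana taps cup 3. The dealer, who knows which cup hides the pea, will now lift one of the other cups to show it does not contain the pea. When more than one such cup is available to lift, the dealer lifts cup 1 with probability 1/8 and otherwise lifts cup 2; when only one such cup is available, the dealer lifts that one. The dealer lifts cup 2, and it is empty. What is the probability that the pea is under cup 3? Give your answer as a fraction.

7/15

Consider each possible location of the pea in turn.
If it is under cup 1 (prior 1/3): only cup 2 is available, probability 1; weight (1/3)·1 = 1/3.
If it is under cup 2 (prior 1/3): the dealer opened cup 2, so this case is ruled out; weight (1/3)·0 = 0.
If it is under cup 3 (prior 1/3): cup 1 is available but not opened, probability 7/8; weight (1/3)·(7/8) = 7/24.
The weights sum to 5/8.
So P(the pea under cup 3 | the dealer opened cup 2) = (7/24) / (5/8) = 7/15.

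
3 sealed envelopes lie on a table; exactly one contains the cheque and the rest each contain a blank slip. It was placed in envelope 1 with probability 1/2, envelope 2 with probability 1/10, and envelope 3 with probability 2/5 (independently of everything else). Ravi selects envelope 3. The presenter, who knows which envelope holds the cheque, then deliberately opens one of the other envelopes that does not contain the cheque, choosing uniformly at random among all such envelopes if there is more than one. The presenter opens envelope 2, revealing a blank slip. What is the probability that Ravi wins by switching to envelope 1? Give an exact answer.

Consider each possible location of the cheque in turn.
If it is in envelope 1 (prior 1/2): the presenter has no choice, probability 1; weight (1/2)·1 = 1/2.
If it is in envelope 2 (prior 1/10): the presenter opened envelope 2, so this case is ruled out; weight (1/10)·0 = 0.
If it is in envelope 3 (prior 2/5): the presenter has 2 equally likely choices, so probability 1/2; weight (2/5)·(1/2) = 1/5.
The weights sum to 7/10.
So P(the cheque in envelope 1 | the presenter opened envelope 2) = (1/2) / (7/10) = 5/7.

5/7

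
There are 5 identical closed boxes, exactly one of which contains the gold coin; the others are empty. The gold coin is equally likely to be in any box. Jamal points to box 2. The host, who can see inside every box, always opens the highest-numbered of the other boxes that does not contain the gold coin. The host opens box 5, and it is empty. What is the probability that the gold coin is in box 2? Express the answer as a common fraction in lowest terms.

1/4

Condition on the true location of the gold coin.
If it is in any of boxes 1, 2, 3, and 4 (prior 1/5 each): box 5 is the highest-numbered option available, probability 1; weight (1/5)·1 = 1/5 each.
If it is in box 5 (prior 1/5): the host opened box 5, so this case is ruled out; weight (1/5)·0 = 0.
The weights sum to 4/5.
So P(the gold coin in box 2 | the host opened box 5) = (1/5) / (4/5) = 1/4.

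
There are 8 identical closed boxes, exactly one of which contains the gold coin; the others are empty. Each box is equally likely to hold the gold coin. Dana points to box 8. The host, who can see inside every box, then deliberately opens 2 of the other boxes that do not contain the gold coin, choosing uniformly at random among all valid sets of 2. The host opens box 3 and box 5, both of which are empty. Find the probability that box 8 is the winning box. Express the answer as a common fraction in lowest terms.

Condition on the true location of the gold coin.
If it is in any of boxes 1, 2, 4, 6, and 7 (prior 1/8 each): the host has 15 equally likely choices, so probability 1/15; weight (1/8)·(1/15) = 1/120 each.
If it is in either of boxes 3 and 5 (prior 1/8 each): that box was opened and seen not to hold the prize — ruled out; weight (1/8)·0 = 0 each.
If it is in box 8 (prior 1/8): the host has 21 equally likely choices, so probability 1/21; weight (1/8)·(1/21) = 1/168.
The weights sum to 1/21.
So P(the gold coin in box 8 | the host opened box 3 and box 5) = (1/168) / (1/21) = 1/8.

1/8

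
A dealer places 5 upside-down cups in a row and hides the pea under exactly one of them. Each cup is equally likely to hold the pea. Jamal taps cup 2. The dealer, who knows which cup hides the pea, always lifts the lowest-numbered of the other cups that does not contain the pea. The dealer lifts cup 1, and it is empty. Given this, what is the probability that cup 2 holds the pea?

Apply Bayes' rule, conditioning on where the pea actually is.
If it is under cup 1 (prior 1/5): the dealer opened cup 1, so this case is ruled out; weight (1/5)·0 = 0.
If it is under any of cups 2, 3, 4, and 5 (prior 1/5 each): cup 1 is the lowest-numbered option available, probability 1; weight (1/5)·1 = 1/5 each.
The weights sum to 4/5.
So P(the pea under cup 2 | the dealer opened cup 1) = (1/5) / (4/5) = 1/4.

1/4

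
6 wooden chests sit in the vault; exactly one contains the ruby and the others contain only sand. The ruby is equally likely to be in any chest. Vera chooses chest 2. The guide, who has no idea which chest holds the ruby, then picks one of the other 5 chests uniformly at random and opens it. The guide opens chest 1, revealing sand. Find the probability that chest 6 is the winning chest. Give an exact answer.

1/5

Because the guide chose which chest to open without knowing where the ruby is, the choice is independent of the prize location. Learning that chest 1 does not hold the ruby simply rules out that one location and leaves the remaining 5 chests still equally likely by symmetry.
So P(the ruby in chest 6) = 1/5.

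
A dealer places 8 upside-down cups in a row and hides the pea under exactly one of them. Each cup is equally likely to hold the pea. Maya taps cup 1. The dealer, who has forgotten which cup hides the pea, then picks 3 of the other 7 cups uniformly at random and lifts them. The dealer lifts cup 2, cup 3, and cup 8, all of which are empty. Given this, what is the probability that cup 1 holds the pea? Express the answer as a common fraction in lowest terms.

1/5

Because the dealer chose which cups to lift without knowing where the pea is, the choice is independent of the prize location. Learning that none of the 3 opened cups holds the pea simply rules out those 3 locations and leaves the remaining 5 cups still equally likely by symmetry.
So P(the pea under cup 1) = 1/5.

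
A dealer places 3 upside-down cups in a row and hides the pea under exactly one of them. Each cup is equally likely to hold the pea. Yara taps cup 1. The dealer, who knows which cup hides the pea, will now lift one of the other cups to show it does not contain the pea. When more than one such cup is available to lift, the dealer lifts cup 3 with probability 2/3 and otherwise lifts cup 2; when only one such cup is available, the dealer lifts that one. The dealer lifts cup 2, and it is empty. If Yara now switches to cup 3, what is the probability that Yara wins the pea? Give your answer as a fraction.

3/4

Apply Bayes' rule, conditioning on where the pea actually is.
If it is under cup 1 (prior 1/3): cup 3 is available but not opened, probability 1/3; weight (1/3)·(1/3) = 1/9.
If it is under cup 2 (prior 1/3): the dealer opened cup 2, so this case is ruled out; weight (1/3)·0 = 0.
If it is under cup 3 (prior 1/3): only cup 2 is available, probability 1; weight (1/3)·1 = 1/3.
The weights sum to 4/9.
So P(the pea under cup 3 | the dealer opened cup 2) = (1/3) / (4/9) = 3/4.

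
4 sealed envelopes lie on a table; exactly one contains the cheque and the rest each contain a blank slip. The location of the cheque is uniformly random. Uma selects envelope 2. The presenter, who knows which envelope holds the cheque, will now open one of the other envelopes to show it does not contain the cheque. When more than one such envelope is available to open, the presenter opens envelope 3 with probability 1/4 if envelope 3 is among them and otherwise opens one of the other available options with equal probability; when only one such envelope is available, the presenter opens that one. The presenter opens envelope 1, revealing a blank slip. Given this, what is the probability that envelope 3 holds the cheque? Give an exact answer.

Apply Bayes' rule, conditioning on where the cheque actually is.
If it is in envelope 1 (prior 1/4): the presenter opened envelope 1, so this case is ruled out; weight (1/4)·0 = 0.
If it is in envelope 2 (prior 1/4): envelope 3 is available but not opened; envelope 1 gets probability (1 − 1/4)/2 = 3/8; weight (1/4)·(3/8) = 3/32.
If it is in envelope 3 (prior 1/4): envelope 3 holds the prize so is unavailable; the presenter chooses uniformly among the 2 others, probability 1/2; weight (1/4)·(1/2) = 1/8.
If it is in envelope 4 (prior 1/4): envelope 3 is available but not opened, probability 3/4; weight (1/4)·(3/4) = 3/16.
The weights sum to 13/32.
So P(the cheque in envelope 3 | the presenter opened envelope 1) = (1/8) / (13/32) = 4/13.

4/13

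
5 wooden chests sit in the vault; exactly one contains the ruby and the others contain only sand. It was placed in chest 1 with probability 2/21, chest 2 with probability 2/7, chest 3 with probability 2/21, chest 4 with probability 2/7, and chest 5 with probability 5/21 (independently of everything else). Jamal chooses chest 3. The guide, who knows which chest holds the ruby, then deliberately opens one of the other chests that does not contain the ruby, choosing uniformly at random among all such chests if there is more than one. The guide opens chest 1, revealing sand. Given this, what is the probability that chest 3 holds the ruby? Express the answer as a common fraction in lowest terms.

Condition on the true location of the ruby.
If it is in chest 1 (prior 2/21): the guide opened chest 1, so this case is ruled out; weight (2/21)·0 = 0.
If it is in either of chests 2 and 4 (prior 2/7 each): the guide has 3 equally likely choices, so probability 1/3; weight (2/7)·(1/3) = 2/21 each.
If it is in chest 3 (prior 2/21): the guide has 4 equally likely choices, so probability 1/4; weight (2/21)·(1/4) = 1/42.
If it is in chest 5 (prior 5/21): the guide has 3 equally likely choices, so probability 1/3; weight (5/21)·(1/3) = 5/63.
The weights sum to 37/126.
So P(the ruby in chest 3 | the guide opened chest 1) = (1/42) / (37/126) = 3/37.

3/37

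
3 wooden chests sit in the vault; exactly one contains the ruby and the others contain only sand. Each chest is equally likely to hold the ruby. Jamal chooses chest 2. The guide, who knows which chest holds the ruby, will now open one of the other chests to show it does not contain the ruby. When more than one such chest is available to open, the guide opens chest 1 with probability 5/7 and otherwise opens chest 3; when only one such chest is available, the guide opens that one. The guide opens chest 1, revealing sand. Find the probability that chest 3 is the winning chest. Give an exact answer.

Apply Bayes' rule, conditioning on where the ruby actually is.
If it is in chest 1 (prior 1/3): the guide opened chest 1, so this case is ruled out; weight (1/3)·0 = 0.
If it is in chest 2 (prior 1/3): chest 1 is available, opened with probability 5/7; weight (1/3)·(5/7) = 5/21.
If it is in chest 3 (prior 1/3): only chest 1 is available, probability 1; weight (1/3)·1 = 1/3.
The weights sum to 4/7.
So P(the ruby in chest 3 | the guide opened chest 1) = (1/3) / (4/7) = 7/12.

7/12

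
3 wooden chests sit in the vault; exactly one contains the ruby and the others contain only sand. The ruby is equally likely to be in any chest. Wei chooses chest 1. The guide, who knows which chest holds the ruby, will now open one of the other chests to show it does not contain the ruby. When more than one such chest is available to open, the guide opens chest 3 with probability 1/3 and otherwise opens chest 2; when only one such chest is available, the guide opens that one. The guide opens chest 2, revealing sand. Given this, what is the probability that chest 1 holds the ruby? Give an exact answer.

Condition on the true location of the ruby.
If it is in chest 1 (prior 1/3): chest 3 is available but not opened, probability 2/3; weight (1/3)·(2/3) = 2/9.
If it is in chest 2 (prior 1/3): the guide opened chest 2, so this case is ruled out; weight (1/3)·0 = 0.
If it is in chest 3 (prior 1/3): only chest 2 is available, probability 1; weight (1/3)·1 = 1/3.
The weights sum to 5/9.
So P(the ruby in chest 1 | the guide opened chest 2) = (2/9) / (5/9) = 2/5.

2/5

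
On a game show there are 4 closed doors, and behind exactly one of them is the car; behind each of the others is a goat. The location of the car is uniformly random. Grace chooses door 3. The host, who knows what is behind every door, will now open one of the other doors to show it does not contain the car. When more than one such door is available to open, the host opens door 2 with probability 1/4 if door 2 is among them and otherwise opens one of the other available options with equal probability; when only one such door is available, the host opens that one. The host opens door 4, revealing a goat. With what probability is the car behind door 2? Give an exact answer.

Condition on the true location of the car.
If it is behind door 1 (prior 1/4): door 2 is available but not opened, probability 3/4; weight (1/4)·(3/4) = 3/16.
If it is behind door 2 (prior 1/4): door 2 holds the prize so is unavailable; the host chooses uniformly among the 2 others, probability 1/2; weight (1/4)·(1/2) = 1/8.
If it is behind door 3 (prior 1/4): door 2 is available but not opened; door 4 gets probability (1 − 1/4)/2 = 3/8; weight (1/4)·(3/8) = 3/32.
If it is behind door 4 (prior 1/4): the host opened door 4, so this case is ruled out; weight (1/4)·0 = 0.
The weights sum to 13/32.
So P(the car behind door 2 | the host opened door 4) = (1/8) / (13/32) = 4/13.

4/13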